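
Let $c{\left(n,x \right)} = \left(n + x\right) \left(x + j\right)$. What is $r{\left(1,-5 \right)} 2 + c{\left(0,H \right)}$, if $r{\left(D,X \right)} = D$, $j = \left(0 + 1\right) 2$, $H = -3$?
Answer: $5$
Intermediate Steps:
$j = 2$ ($j = 1 \cdot 2 = 2$)
$c{\left(n,x \right)} = \left(2 + x\right) \left(n + x\right)$ ($c{\left(n,x \right)} = \left(n + x\right) \left(x + 2\right) = \left(n + x\right) \left(2 + x\right) = \left(2 + x\right) \left(n + x\right)$)
$r{\left(1,-5 \right)} 2 + c{\left(0,H \right)} = 1 \cdot 2 + \left(\left(-3\right)^{2} + 2 \cdot 0 + 2 \left(-3\right) + 0 \left(-3\right)\right) = 2 + \left(9 + 0 - 6 + 0\right) = 2 + 3 = 5$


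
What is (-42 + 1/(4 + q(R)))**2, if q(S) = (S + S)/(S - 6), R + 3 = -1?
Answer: 1006009/576 ≈ 1746.5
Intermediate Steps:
R = -4 (R = -3 - 1 = -4)
q(S) = 2*S/(-6 + S) (q(S) = (2*S)/(-6 + S) = 2*S/(-6 + S))
(-42 + 1/(4 + q(R)))**2 = (-42 + 1/(4 + 2*(-4)/(-6 - 4)))**2 = (-42 + 1/(4 + 2*(-4)/(-10)))**2 = (-42 + 1/(4 + 2*(-4)*(-1/10)))**2 = (-42 + 1/(4 + 4/5))**2 = (-42 + 1/(24/5))**2 = (-42 + 5/24)**2 = (-1003/24)**2 = 1006009/576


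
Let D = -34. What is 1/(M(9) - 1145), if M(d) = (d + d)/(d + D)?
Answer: -25/28643 ≈ -0.00087281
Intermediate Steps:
M(d) = 2*d/(-34 + d) (M(d) = (d + d)/(d - 34) = (2*d)/(-34 + d) = 2*d/(-34 + d))
1/(M(9) - 1145) = 1/(2*9/(-34 + 9) - 1145) = 1/(2*9/(-25) - 1145) = 1/(2*9*(-1/25) - 1145) = 1/(-18/25 - 1145) = 1/(-28643/25) = -25/28643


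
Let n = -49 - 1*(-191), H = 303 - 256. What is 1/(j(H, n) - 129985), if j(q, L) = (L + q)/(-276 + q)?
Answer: -229/29766754 ≈ -7.6931e-6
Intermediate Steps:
H = 47
n = 142 (n = -49 + 191 = 142)
j(q, L) = (L + q)/(-276 + q)
1/(j(H, n) - 129985) = 1/((142 + 47)/(-276 + 47) - 129985) = 1/(189/(-229) - 129985) = 1/(-1/229*189 - 129985) = 1/(-189/229 - 129985) = 1/(-29766754/229) = -229/29766754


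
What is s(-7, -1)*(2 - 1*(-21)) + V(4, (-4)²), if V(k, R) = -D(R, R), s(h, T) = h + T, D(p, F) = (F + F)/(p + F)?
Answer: -185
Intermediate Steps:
D(p, F) = 2*F/(F + p) (D(p, F) = (2*F)/(F + p) = 2*F/(F + p))
s(h, T) = T + h
V(k, R) = -1 (V(k, R) = -2*R/(R + R) = -2*R/(2*R) = -2*R*1/(2*R) = -1*1 = -1)
s(-7, -1)*(2 - 1*(-21)) + V(4, (-4)²) = (-1 - 7)*(2 - 1*(-21)) - 1 = -8*(2 + 21) - 1 = -8*23 - 1 = -184 - 1 = -185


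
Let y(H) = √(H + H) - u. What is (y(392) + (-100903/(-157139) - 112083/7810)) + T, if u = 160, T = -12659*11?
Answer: -171072935947897/1227255590 ≈ -1.3939e+5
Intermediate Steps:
T = -139249
y(H) = -160 + √2*√H (y(H) = √(H + H) - 1*160 = √(2*H) - 160 = √2*√H - 160 = -160 + √2*√H)
(y(392) + (-100903/(-157139) - 112083/7810)) + T = ((-160 + √2*√392) + (-100903/(-157139) - 112083/7810)) - 139249 = ((-160 + √2*(14*√2)) + (-100903*(-1/157139) - 112083*1/7810)) - 139249 = ((-160 + 28) + (100903/157139 - 112083/7810)) - 139249 = (-132 - 16824558107/1227255590) - 139249 = -178822295987/1227255590 - 139249 = -171072935947897/1227255590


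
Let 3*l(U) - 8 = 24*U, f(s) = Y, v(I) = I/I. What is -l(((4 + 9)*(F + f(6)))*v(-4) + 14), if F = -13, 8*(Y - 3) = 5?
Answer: 2581/3 ≈ 860.33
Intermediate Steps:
Y = 29/8 (Y = 3 + (⅛)*5 = 3 + 5/8 = 29/8 ≈ 3.6250)
v(I) = 1
f(s) = 29/8
l(U) = 8/3 + 8*U (l(U) = 8/3 + (24*U)/3 = 8/3 + 8*U)
-l(((4 + 9)*(F + f(6)))*v(-4) + 14) = -(8/3 + 8*(((4 + 9)*(-13 + 29/8))*1 + 14)) = -(8/3 + 8*((13*(-75/8))*1 + 14)) = -(8/3 + 8*(-975/8*1 + 14)) = -(8/3 + 8*(-975/8 + 14)) = -(8/3 + 8*(-863/8)) = -(8/3 - 863) = -1*(-2581/3) = 2581/3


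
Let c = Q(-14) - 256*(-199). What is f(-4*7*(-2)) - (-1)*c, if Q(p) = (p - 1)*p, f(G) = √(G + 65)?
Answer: 51165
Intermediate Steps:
f(G) = √(65 + G)
Q(p) = p*(-1 + p) (Q(p) = (-1 + p)*p = p*(-1 + p))
c = 51154 (c = -14*(-1 - 14) - 256*(-199) = -14*(-15) + 50944 = 210 + 50944 = 51154)
f(-4*7*(-2)) - (-1)*c = √(65 - 4*7*(-2)) - (-1)*51154 = √(65 - 28*(-2)) - 1*(-51154) = √(65 + 56) + 51154 = √121 + 51154 = 11 + 51154 = 51165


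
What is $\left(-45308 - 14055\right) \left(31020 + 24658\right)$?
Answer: $-3305213114$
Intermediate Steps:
$\left(-45308 - 14055\right) \left(31020 + 24658\right) = \left(-59363\right) 55678 = -3305213114$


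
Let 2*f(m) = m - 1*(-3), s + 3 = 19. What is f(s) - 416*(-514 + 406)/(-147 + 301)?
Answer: 46391/154 ≈ 301.24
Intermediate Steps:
s = 16 (s = -3 + 19 = 16)
f(m) = 3/2 + m/2 (f(m) = (m - 1*(-3))/2 = (m + 3)/2 = (3 + m)/2 = 3/2 + m/2)
f(s) - 416*(-514 + 406)/(-147 + 301) = (3/2 + (½)*16) - 416*(-514 + 406)/(-147 + 301) = (3/2 + 8) - (-44928)/154 = 19/2 - (-44928)/154 = 19/2 - 416*(-54/77) = 19/2 + 22464/77 = 46391/154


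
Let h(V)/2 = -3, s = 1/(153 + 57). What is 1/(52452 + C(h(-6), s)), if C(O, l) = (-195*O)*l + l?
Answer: 210/11016091 ≈ 1.9063e-5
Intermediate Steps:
s = 1/210 ≈ 0.0047619
h(V) = -6 (h(V) = 2*(-3) = -6)
C(O, l) = l - 195*O*l (C(O, l) = -195*O*l + l = l - 195*O*l)
1/(52452 + C(h(-6), s)) = 1/(52452 + (1 - 195*(-6))/210) = 1/(52452 + (1 + 1170)/210) = 1/(52452 + (1/210)*1171) = 1/(52452 + 1171/210) = 1/(11016091/210) = 210/11016091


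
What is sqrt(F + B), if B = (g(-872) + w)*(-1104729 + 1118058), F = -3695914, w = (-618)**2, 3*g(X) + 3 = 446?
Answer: sqrt(5088937331) ≈ 71337.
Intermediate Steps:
g(X) = 443/3 (g(X) = -1 + (1/3)*446 = -1 + 446/3 = 443/3)
w = 381924
B = 5092633245 (B = (443/3 + 381924)*(-1104729 + 1118058) = (1146215/3)*13329 = 5092633245)
sqrt(F + B) = sqrt(-3695914 + 5092633245) = sqrt(5088937331)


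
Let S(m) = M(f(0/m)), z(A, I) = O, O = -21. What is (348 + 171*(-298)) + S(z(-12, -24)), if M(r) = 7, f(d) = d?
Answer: -50603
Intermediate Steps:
z(A, I) = -21
S(m) = 7
(348 + 171*(-298)) + S(z(-12, -24)) = (348 + 171*(-298)) + 7 = (348 - 50958) + 7 = -50610 + 7 = -50603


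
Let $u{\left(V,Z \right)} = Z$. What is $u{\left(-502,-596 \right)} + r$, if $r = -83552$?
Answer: $-84148$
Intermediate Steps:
$u{\left(-502,-596 \right)} + r = -596 - 83552 = -84148$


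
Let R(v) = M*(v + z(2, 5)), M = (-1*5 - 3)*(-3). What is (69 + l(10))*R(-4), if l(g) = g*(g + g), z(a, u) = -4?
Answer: -51648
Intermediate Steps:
l(g) = 2*g² (l(g) = g*(2*g) = 2*g²)
M = 24 (M = (-5 - 3)*(-3) = -8*(-3) = 24)
R(v) = -96 + 24*v (R(v) = 24*(v - 4) = 24*(-4 + v) = -96 + 24*v)
(69 + l(10))*R(-4) = (69 + 2*10²)*(-96 + 24*(-4)) = (69 + 2*100)*(-96 - 96) = (69 + 200)*(-192) = 269*(-192) = -51648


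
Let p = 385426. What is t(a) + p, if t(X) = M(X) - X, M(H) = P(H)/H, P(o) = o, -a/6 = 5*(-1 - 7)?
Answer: 385187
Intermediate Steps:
a = 240 (a = -30*(-1 - 7) = -30*(-8) = -6*(-40) = 240)
M(H) = 1 (M(H) = H/H = 1)
t(X) = 1 - X
t(a) + p = (1 - 1*240) + 385426 = (1 - 240) + 385426 = -239 + 385426 = 385187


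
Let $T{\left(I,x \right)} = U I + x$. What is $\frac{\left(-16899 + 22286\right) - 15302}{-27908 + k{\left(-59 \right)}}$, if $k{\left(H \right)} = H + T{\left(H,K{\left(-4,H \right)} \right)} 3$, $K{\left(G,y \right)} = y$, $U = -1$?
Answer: $\frac{9915}{27967} \approx 0.35453$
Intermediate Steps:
$T{\left(I,x \right)} = x - I$ ($T{\left(I,x \right)} = - I + x = x - I$)
$k{\left(H \right)} = H$ ($k{\left(H \right)} = H + \left(H - H\right) 3 = H + 0 \cdot 3 = H + 0 = H$)
$\frac{\left(-16899 + 22286\right) - 15302}{-27908 + k{\left(-59 \right)}} = \frac{\left(-16899 + 22286\right) - 15302}{-27908 - 59} = \frac{5387 - 15302}{-27967} = \left(-9915\right) \left(- \frac{1}{27967}\right) = \frac{9915}{27967}$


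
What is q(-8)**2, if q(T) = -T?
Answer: 64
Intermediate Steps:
q(-8)**2 = (-1*(-8))**2 = 8**2 = 64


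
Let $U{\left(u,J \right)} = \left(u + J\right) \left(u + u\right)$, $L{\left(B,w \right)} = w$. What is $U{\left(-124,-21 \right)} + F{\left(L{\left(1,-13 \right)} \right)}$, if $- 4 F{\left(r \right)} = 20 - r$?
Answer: $\frac{143807}{4} \approx 35952.0$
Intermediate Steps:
$F{\left(r \right)} = -5 + \frac{r}{4}$ ($F{\left(r \right)} = - \frac{20 - r}{4} = -5 + \frac{r}{4}$)
$U{\left(u,J \right)} = 2 u \left(J + u\right)$ ($U{\left(u,J \right)} = \left(J + u\right) 2 u = 2 u \left(J + u\right)$)
$U{\left(-124,-21 \right)} + F{\left(L{\left(1,-13 \right)} \right)} = 2 \left(-124\right) \left(-21 - 124\right) + \left(-5 + \frac{1}{4} \left(-13\right)\right) = 2 \left(-124\right) \left(-145\right) - \frac{33}{4} = 35960 - \frac{33}{4} = \frac{143807}{4}$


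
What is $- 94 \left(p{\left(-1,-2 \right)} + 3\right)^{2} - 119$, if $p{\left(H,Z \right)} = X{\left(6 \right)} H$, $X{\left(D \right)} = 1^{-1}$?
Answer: $-495$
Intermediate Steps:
$X{\left(D \right)} = 1$
$p{\left(H,Z \right)} = H$ ($p{\left(H,Z \right)} = 1 H = H$)
$- 94 \left(p{\left(-1,-2 \right)} + 3\right)^{2} - 119 = - 94 \left(-1 + 3\right)^{2} - 119 = - 94 \cdot 2^{2} - 119 = \left(-94\right) 4 - 119 = -376 - 119 = -495$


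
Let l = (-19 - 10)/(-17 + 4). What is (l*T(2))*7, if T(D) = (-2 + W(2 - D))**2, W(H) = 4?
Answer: 812/13 ≈ 62.462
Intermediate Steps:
l = 29/13 (l = -29/(-13) = -29*(-1/13) = 29/13 ≈ 2.2308)
T(D) = 4 (T(D) = (-2 + 4)**2 = 2**2 = 4)
(l*T(2))*7 = ((29/13)*4)*7 = (116/13)*7 = 812/13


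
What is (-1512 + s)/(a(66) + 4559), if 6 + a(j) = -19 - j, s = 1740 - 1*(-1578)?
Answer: 903/2234 ≈ 0.40421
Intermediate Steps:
s = 3318 (s = 1740 + 1578 = 3318)
a(j) = -25 - j (a(j) = -6 + (-19 - j) = -25 - j)
(-1512 + s)/(a(66) + 4559) = (-1512 + 3318)/((-25 - 1*66) + 4559) = 1806/((-25 - 66) + 4559) = 1806/(-91 + 4559) = 1806/4468 = 1806*(1/4468) = 903/2234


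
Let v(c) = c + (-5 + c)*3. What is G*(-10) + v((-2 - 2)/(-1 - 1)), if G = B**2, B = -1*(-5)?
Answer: -257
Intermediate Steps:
v(c) = -15 + 4*c (v(c) = c + (-15 + 3*c) = -15 + 4*c)
B = 5
G = 25 (G = 5**2 = 25)
G*(-10) + v((-2 - 2)/(-1 - 1)) = 25*(-10) + (-15 + 4*((-2 - 2)/(-1 - 1))) = -250 + (-15 + 4*(-4/(-2))) = -250 + (-15 + 4*(-4*(-1/2))) = -250 + (-15 + 4*2) = -250 + (-15 + 8) = -250 - 7 = -257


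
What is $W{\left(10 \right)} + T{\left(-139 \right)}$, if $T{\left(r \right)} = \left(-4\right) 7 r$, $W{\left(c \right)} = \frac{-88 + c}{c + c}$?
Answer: $\frac{38881}{10} \approx 3888.1$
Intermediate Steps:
$W{\left(c \right)} = \frac{-88 + c}{2 c}$
$T{\left(r \right)} = - 28 r$
$W{\left(10 \right)} + T{\left(-139 \right)} = \frac{-88 + 10}{2 \cdot 10} - -3892 = \frac{1}{2} \cdot \frac{1}{10} \left(-78\right) + 3892 = - \frac{39}{10} + 3892 = \frac{38881}{10}$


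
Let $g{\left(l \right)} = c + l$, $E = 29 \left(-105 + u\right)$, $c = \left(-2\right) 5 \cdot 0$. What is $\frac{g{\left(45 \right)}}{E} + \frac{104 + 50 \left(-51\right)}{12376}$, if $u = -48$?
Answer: $- \frac{37287}{179452} \approx -0.20778$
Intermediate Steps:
$c = 0$ ($c = \left(-10\right) 0 = 0$)
$E = -4437$ ($E = 29 \left(-105 - 48\right) = 29 \left(-153\right) = -4437$)
$g{\left(l \right)} = l$ ($g{\left(l \right)} = 0 + l = l$)
$\frac{g{\left(45 \right)}}{E} + \frac{104 + 50 \left(-51\right)}{12376} = \frac{45}{-4437} + \frac{104 + 50 \left(-51\right)}{12376} = 45 \left(- \frac{1}{4437}\right) + \left(104 - 2550\right) \frac{1}{12376} = - \frac{5}{493} - \frac{1223}{6188} = - \frac{37287}{179452}$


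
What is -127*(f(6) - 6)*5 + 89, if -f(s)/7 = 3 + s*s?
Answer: 177254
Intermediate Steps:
f(s) = -21 - 7*s² (f(s) = -7*(3 + s*s) = -7*(3 + s²) = -21 - 7*s²)
-127*(f(6) - 6)*5 + 89 = -127*((-21 - 7*6²) - 6)*5 + 89 = -127*((-21 - 7*36) - 6)*5 + 89 = -127*((-21 - 252) - 6)*5 + 89 = -127*(-273 - 6)*5 + 89 = -(-35433)*5 + 89 = -127*(-1395) + 89 = 177165 + 89 = 177254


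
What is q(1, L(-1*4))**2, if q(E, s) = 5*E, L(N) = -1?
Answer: 25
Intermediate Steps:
q(1, L(-1*4))**2 = (5*1)**2 = 5**2 = 25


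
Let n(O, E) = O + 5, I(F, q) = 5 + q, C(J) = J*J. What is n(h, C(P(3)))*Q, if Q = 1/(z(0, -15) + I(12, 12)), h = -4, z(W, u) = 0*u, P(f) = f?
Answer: 1/17 ≈ 0.058824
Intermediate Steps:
z(W, u) = 0
C(J) = J²
n(O, E) = 5 + O
Q = 1/17 (Q = 1/(0 + (5 + 12)) = 1/(0 + 17) = 1/17 ≈ 0.058824)
n(h, C(P(3)))*Q = (5 - 4)*(1/17) = 1*(1/17) = 1/17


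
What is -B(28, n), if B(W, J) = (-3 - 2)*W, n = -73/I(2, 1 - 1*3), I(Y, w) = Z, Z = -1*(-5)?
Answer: 140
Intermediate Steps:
Z = 5
I(Y, w) = 5
n = -73/5 ≈ -14.600
B(W, J) = -5*W
-B(28, n) = -(-5)*28 = -1*(-140) = 140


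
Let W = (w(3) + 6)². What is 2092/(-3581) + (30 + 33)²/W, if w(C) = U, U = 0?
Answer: 1570853/14324 ≈ 109.67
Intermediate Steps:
w(C) = 0
W = 36 (W = (0 + 6)² = 6² = 36)
2092/(-3581) + (30 + 33)²/W = 2092/(-3581) + (30 + 33)²/36 = 2092*(-1/3581) + 63²*(1/36) = -2092/3581 + 3969*(1/36) = -2092/3581 + 441/4 = 1570853/14324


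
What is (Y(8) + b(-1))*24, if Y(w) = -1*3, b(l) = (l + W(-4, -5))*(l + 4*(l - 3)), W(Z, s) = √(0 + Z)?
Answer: 336 - 816*I ≈ 336.0 - 816.0*I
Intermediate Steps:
W(Z, s) = √Z
b(l) = (-12 + 5*l)*(l + 2*I) (b(l) = (l + √(-4))*(l + 4*(l - 3)) = (l + 2*I)*(l + 4*(-3 + l)) = (l + 2*I)*(l + (-12 + 4*l)) = (l + 2*I)*(-12 + 5*l) = (-12 + 5*l)*(l + 2*I))
Y(w) = -3
(Y(8) + b(-1))*24 = (-3 + (-24*I + 5*(-1)² - (-12 + 10*I)))*24 = (-3 + (-24*I + 5*1 + (12 - 10*I)))*24 = (-3 + (-24*I + 5 + (12 - 10*I)))*24 = (-3 + (17 - 34*I))*24 = (14 - 34*I)*24 = 336 - 816*I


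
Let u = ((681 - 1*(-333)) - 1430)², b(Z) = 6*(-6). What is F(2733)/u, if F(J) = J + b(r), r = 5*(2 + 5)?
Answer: 2697/173056 ≈ 0.015585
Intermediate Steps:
r = 35 (r = 5*7 = 35)
b(Z) = -36
u = 173056 (u = ((681 + 333) - 1430)² = (1014 - 1430)² = (-416)² = 173056)
F(J) = -36 + J (F(J) = J - 36 = -36 + J)
F(2733)/u = (-36 + 2733)/173056 = 2697*(1/173056) = 2697/173056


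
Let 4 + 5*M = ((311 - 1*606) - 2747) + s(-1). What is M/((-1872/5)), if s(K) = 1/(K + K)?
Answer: 677/416 ≈ 1.6274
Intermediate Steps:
s(K) = 1/(2*K)
M = -6093/10 (M = -4/5 + (((311 - 1*606) - 2747) + (1/2)/(-1))/5 = -4/5 + (((311 - 606) - 2747) + (1/2)*(-1))/5 = -4/5 + ((-295 - 2747) - 1/2)/5 = -4/5 + (-3042 - 1/2)/5 = -4/5 + (1/5)*(-6085/2) = -4/5 - 1217/2 = -6093/10 ≈ -609.30)
M/((-1872/5)) = -6093/(10*((-1872/5))) = -6093/(10*((-312*6/5))) = -6093/(10*(-1872/5)) = -6093/10*(-5/1872) = 677/416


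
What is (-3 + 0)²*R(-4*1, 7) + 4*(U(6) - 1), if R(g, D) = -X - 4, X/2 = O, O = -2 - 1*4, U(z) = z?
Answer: 92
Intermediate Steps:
O = -6 (O = -2 - 4 = -6)
X = -12 (X = 2*(-6) = -12)
R(g, D) = 8 (R(g, D) = -1*(-12) - 4 = 12 - 4 = 8)
(-3 + 0)²*R(-4*1, 7) + 4*(U(6) - 1) = (-3 + 0)²*8 + 4*(6 - 1) = (-3)²*8 + 4*5 = 9*8 + 20 = 72 + 20 = 92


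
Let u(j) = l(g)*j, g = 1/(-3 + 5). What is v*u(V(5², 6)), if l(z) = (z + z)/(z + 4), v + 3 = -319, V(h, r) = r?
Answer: -1288/3 ≈ -429.33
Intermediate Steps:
g = ½ (g = 1/2 = ½ ≈ 0.50000)
v = -322 (v = -3 - 319 = -322)
l(z) = 2*z/(4 + z) (l(z) = (2*z)/(4 + z) = 2*z/(4 + z))
u(j) = 2*j/9 (u(j) = (2*(½)/(4 + ½))*j = (2*(½)/(9/2))*j = (2*(½)*(2/9))*j = 2*j/9)
v*u(V(5², 6)) = -644*6/9 = -322*4/3 = -1288/3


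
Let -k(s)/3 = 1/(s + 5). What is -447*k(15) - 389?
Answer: -6439/20 ≈ -321.95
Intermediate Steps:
k(s) = -3/(5 + s) (k(s) = -3/(s + 5) = -3/(5 + s))
-447*k(15) - 389 = -(-1341)/(5 + 15) - 389 = -(-1341)/20 - 389 = -447*(-3/20) - 389 = 1341/20 - 389 = -6439/20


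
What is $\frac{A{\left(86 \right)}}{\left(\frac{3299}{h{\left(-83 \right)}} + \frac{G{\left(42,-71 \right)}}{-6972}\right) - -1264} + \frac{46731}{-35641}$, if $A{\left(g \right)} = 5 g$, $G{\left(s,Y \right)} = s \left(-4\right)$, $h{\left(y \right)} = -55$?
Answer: $- \frac{186893244193}{195899081373} \approx -0.95403$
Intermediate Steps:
$G{\left(s,Y \right)} = - 4 s$
$\frac{A{\left(86 \right)}}{\left(\frac{3299}{h{\left(-83 \right)}} + \frac{G{\left(42,-71 \right)}}{-6972}\right) - -1264} + \frac{46731}{-35641} = \frac{5 \cdot 86}{\left(\frac{3299}{-55} + \frac{\left(-4\right) 42}{-6972}\right) - -1264} + \frac{46731}{-35641} = \frac{430}{\left(3299 \left(- \frac{1}{55}\right) - - \frac{2}{83}\right) + \left(-665 + 1929\right)} + 46731 \left(- \frac{1}{35641}\right) = \frac{430}{\left(- \frac{3299}{55} + \frac{2}{83}\right) + 1264} - \frac{46731}{35641} = \frac{430}{- \frac{273707}{4565} + 1264} - \frac{46731}{35641} = \frac{430}{\frac{5496453}{4565}} - \frac{46731}{35641} = 430 \cdot \frac{4565}{5496453} - \frac{46731}{35641} = \frac{1962950}{5496453} - \frac{46731}{35641} = - \frac{186893244193}{195899081373}$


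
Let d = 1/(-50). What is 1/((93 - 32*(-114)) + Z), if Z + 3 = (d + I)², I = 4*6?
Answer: 2500/10782601 ≈ 0.00023186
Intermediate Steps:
d = -1/50 ≈ -0.020000
I = 24
Z = 1430101/2500 (Z = -3 + (-1/50 + 24)² = -3 + (1199/50)² = -3 + 1437601/2500 = 1430101/2500 ≈ 572.04)
1/((93 - 32*(-114)) + Z) = 1/((93 - 32*(-114)) + 1430101/2500) = 1/((93 + 3648) + 1430101/2500) = 1/(3741 + 1430101/2500) = 1/(10782601/2500) = 2500/10782601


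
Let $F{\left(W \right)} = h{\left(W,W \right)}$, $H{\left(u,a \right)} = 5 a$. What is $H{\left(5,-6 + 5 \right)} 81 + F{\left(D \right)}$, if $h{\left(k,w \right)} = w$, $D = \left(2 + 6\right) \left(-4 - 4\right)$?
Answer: $-469$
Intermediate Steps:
$D = -64$ ($D = 8 \left(-8\right) = -64$)
$F{\left(W \right)} = W$
$H{\left(5,-6 + 5 \right)} 81 + F{\left(D \right)} = 5 \left(-6 + 5\right) 81 - 64 = 5 \left(-1\right) 81 - 64 = \left(-5\right) 81 - 64 = -405 - 64 = -469$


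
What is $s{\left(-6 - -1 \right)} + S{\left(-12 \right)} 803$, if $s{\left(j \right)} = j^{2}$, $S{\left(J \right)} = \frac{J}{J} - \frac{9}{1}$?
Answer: $-6399$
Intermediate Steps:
$S{\left(J \right)} = -8$ ($S{\left(J \right)} = 1 - 9 = -8$)
$s{\left(-6 - -1 \right)} + S{\left(-12 \right)} 803 = \left(-6 - -1\right)^{2} - 6424 = \left(-6 + 1\right)^{2} - 6424 = \left(-5\right)^{2} - 6424 = 25 - 6424 = -6399$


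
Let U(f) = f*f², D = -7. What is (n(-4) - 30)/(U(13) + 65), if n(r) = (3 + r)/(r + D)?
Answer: -329/24882 ≈ -0.013222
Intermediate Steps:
n(r) = (3 + r)/(-7 + r) (n(r) = (3 + r)/(r - 7) = (3 + r)/(-7 + r))
U(f) = f³
(n(-4) - 30)/(U(13) + 65) = ((3 - 4)/(-7 - 4) - 30)/(13³ + 65) = (-1/(-11) - 30)/(2197 + 65) = (-1/11*(-1) - 30)/2262 = (1/11 - 30)*(1/2262) = -329/11*1/2262 = -329/24882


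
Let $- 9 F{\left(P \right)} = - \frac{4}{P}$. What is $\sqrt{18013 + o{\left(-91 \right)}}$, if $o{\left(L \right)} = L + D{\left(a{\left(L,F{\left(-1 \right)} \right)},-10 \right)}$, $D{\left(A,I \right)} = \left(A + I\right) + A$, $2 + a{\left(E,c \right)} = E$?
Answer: $\sqrt{17726} \approx 133.14$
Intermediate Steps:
$F{\left(P \right)} = \frac{4}{9 P}$ ($F{\left(P \right)} = - \frac{\left(-4\right) \frac{1}{P}}{9} = \frac{4}{9 P}$)
$a{\left(E,c \right)} = -2 + E$
$D{\left(A,I \right)} = I + 2 A$
$o{\left(L \right)} = -14 + 3 L$ ($o{\left(L \right)} = L + \left(-10 + 2 \left(-2 + L\right)\right) = L + \left(-10 + \left(-4 + 2 L\right)\right) = L + \left(-14 + 2 L\right) = -14 + 3 L$)
$\sqrt{18013 + o{\left(-91 \right)}} = \sqrt{18013 + \left(-14 + 3 \left(-91\right)\right)} = \sqrt{18013 - 287} = \sqrt{17726}$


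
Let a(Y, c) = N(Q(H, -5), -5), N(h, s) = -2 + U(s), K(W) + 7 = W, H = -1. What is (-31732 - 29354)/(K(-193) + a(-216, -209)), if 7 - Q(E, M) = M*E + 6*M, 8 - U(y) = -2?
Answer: 10181/32 ≈ 318.16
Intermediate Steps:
K(W) = -7 + W
U(y) = 10 (U(y) = 8 - 1*(-2) = 8 + 2 = 10)
Q(E, M) = 7 - 6*M - E*M (Q(E, M) = 7 - (M*E + 6*M) = 7 - (E*M + 6*M) = 7 - (6*M + E*M) = 7 + (-6*M - E*M) = 7 - 6*M - E*M)
N(h, s) = 8 (N(h, s) = -2 + 10 = 8)
a(Y, c) = 8
(-31732 - 29354)/(K(-193) + a(-216, -209)) = (-31732 - 29354)/((-7 - 193) + 8) = -61086/(-200 + 8) = -61086/(-192) = -61086*(-1/192) = 10181/32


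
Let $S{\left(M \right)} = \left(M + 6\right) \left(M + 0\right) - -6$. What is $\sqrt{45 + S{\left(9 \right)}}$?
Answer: $\sqrt{186} \approx 13.638$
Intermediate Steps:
$S{\left(M \right)} = 6 + M \left(6 + M\right)$ ($S{\left(M \right)} = \left(6 + M\right) M + 6 = M \left(6 + M\right) + 6 = 6 + M \left(6 + M\right)$)
$\sqrt{45 + S{\left(9 \right)}} = \sqrt{45 + \left(6 + 9^{2} + 6 \cdot 9\right)} = \sqrt{45 + \left(6 + 81 + 54\right)} = \sqrt{45 + 141} = \sqrt{186}$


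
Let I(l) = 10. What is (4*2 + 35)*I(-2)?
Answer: 430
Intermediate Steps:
(4*2 + 35)*I(-2) = (4*2 + 35)*10 = (8 + 35)*10 = 43*10 = 430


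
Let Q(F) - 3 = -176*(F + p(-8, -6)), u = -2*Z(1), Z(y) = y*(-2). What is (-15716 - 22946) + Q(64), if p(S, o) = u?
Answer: -50627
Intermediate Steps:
Z(y) = -2*y
u = 4 (u = -(-4) = -2*(-2) = 4)
p(S, o) = 4
Q(F) = -701 - 176*F (Q(F) = 3 - 176*(F + 4) = 3 - 176*(4 + F) = 3 + (-704 - 176*F) = -701 - 176*F)
(-15716 - 22946) + Q(64) = (-15716 - 22946) + (-701 - 176*64) = -38662 + (-701 - 11264) = -38662 - 11965 = -50627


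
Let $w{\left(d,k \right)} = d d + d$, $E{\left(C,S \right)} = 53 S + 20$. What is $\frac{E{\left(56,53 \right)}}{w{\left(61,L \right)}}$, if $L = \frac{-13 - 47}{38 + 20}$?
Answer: $\frac{2829}{3782} \approx 0.74802$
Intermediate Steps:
$E{\left(C,S \right)} = 20 + 53 S$
$L = - \frac{30}{29}$ ($L = - \frac{60}{58} = \left(-60\right) \frac{1}{58} = - \frac{30}{29} \approx -1.0345$)
$w{\left(d,k \right)} = d + d^{2}$ ($w{\left(d,k \right)} = d^{2} + d = d + d^{2}$)
$\frac{E{\left(56,53 \right)}}{w{\left(61,L \right)}} = \frac{20 + 53 \cdot 53}{61 \left(1 + 61\right)} = \frac{20 + 2809}{61 \cdot 62} = \frac{2829}{3782}$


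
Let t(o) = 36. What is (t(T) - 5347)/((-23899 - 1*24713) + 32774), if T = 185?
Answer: 5311/15838 ≈ 0.33533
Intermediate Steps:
(t(T) - 5347)/((-23899 - 1*24713) + 32774) = (36 - 5347)/((-23899 - 1*24713) + 32774) = -5311/((-23899 - 24713) + 32774) = -5311/(-48612 + 32774) = -5311/(-15838) = -5311*(-1/15838) = 5311/15838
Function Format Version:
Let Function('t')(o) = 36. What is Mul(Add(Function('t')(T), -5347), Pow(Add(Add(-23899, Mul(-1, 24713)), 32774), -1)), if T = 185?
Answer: Rational(5311, 15838) ≈ 0.33533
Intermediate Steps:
Mul(Add(Function('t')(T), -5347), Pow(Add(Add(-23899, Mul(-1, 24713)), 32774), -1)) = Mul(Add(36, -5347), Pow(Add(Add(-23899, Mul(-1, 24713)), 32774), -1)) = Mul(-5311, Pow(Add(Add(-23899, -24713), 32774), -1)) = Mul(-5311, Pow(Add(-48612, 32774), -1)) = Mul(-5311, Pow(-15838, -1)) = Mul(-5311, Rational(-1, 15838)) = Rational(5311, 15838)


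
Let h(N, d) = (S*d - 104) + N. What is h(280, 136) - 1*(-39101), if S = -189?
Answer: 13573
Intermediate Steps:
h(N, d) = -104 + N - 189*d (h(N, d) = (-189*d - 104) + N = (-104 - 189*d) + N = -104 + N - 189*d)
h(280, 136) - 1*(-39101) = (-104 + 280 - 189*136) - 1*(-39101) = (-104 + 280 - 25704) + 39101 = -25528 + 39101 = 13573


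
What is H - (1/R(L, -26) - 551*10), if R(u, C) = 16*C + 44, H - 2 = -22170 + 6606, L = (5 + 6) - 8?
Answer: -3739343/372 ≈ -10052.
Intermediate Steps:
L = 3 (L = 11 - 8 = 3)
H = -15562 (H = 2 + (-22170 + 6606) = 2 - 15564 = -15562)
R(u, C) = 44 + 16*C
H - (1/R(L, -26) - 551*10) = -15562 - (1/(44 + 16*(-26)) - 551*10) = -15562 - (1/(44 - 416) - 5510) = -15562 - (1/(-372) - 5510) = -15562 - (-1/372 - 5510) = -15562 - 1*(-2049721/372) = -15562 + 2049721/372 = -3739343/372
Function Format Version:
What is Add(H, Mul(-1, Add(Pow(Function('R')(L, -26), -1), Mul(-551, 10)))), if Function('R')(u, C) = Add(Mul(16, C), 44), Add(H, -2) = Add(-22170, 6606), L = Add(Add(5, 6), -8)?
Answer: Rational(-3739343, 372) ≈ -10052.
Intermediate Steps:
L = 3 (L = Add(11, -8) = 3)
H = -15562 (H = Add(2, Add(-22170, 6606)) = Add(2, -15564) = -15562)
Function('R')(u, C) = Add(44, Mul(16, C))
Add(H, Mul(-1, Add(Pow(Function('R')(L, -26), -1), Mul(-551, 10)))) = Add(-15562, Mul(-1, Add(Pow(Add(44, Mul(16, -26)), -1), Mul(-551, 10)))) = Add(-15562, Mul(-1, Add(Pow(Add(44, -416), -1), -5510))) = Add(-15562, Mul(-1, Add(Pow(-372, -1), -5510))) = Add(-15562, Mul(-1, Add(Rational(-1, 372), -5510))) = Add(-15562, Mul(-1, Rational(-2049721, 372))) = Add(-15562, Rational(2049721, 372)) = Rational(-3739343, 372)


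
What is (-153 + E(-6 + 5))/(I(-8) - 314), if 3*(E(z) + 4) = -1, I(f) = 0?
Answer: 236/471 ≈ 0.50106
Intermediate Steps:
E(z) = -13/3 (E(z) = -4 + (⅓)*(-1) = -4 - ⅓ = -13/3)
(-153 + E(-6 + 5))/(I(-8) - 314) = (-153 - 13/3)/(0 - 314) = -472/3/(-314) = -472/3*(-1/314) = 236/471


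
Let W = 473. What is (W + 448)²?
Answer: 848241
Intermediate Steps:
(W + 448)² = (473 + 448)² = 921² = 848241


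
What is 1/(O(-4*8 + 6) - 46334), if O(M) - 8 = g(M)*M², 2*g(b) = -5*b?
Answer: -1/2386 ≈ -0.00041911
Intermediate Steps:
g(b) = -5*b/2 (g(b) = (-5*b)/2 = -5*b/2)
O(M) = 8 - 5*M³/2 (O(M) = 8 + (-5*M/2)*M² = 8 - 5*M³/2)
1/(O(-4*8 + 6) - 46334) = 1/((8 - 5*(-4*8 + 6)³/2) - 46334) = 1/((8 - 5*(-32 + 6)³/2) - 46334) = 1/((8 - 5/2*(-26)³) - 46334) = 1/((8 - 5/2*(-17576)) - 46334) = 1/((8 + 43940) - 46334) = 1/(43948 - 46334) = 1/(-2386) = -1/2386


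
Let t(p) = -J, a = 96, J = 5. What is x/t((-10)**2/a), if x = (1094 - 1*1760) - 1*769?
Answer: 287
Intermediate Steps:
t(p) = -5 (t(p) = -1*5 = -5)
x = -1435 (x = (1094 - 1760) - 769 = -666 - 769 = -1435)
x/t((-10)**2/a) = -1435/(-5) = -1435*(-1/5) = 287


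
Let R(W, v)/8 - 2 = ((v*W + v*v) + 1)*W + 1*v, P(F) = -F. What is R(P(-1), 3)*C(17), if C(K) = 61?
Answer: 8784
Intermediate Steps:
R(W, v) = 16 + 8*v + 8*W*(1 + v**2 + W*v) (R(W, v) = 16 + 8*(((v*W + v*v) + 1)*W + 1*v) = 16 + 8*(((W*v + v**2) + 1)*W + v) = 16 + 8*(((v**2 + W*v) + 1)*W + v) = 16 + 8*((1 + v**2 + W*v)*W + v) = 16 + 8*(W*(1 + v**2 + W*v) + v) = 16 + 8*(v + W*(1 + v**2 + W*v)) = 16 + (8*v + 8*W*(1 + v**2 + W*v)) = 16 + 8*v + 8*W*(1 + v**2 + W*v))
R(P(-1), 3)*C(17) = (16 + 8*(-1*(-1)) + 8*3 + 8*(-1*(-1))*3**2 + 8*3*(-1*(-1))**2)*61 = (16 + 8*1 + 24 + 8*1*9 + 8*3*1**2)*61 = (16 + 8 + 24 + 72 + 8*3*1)*61 = (16 + 8 + 24 + 72 + 24)*61 = 144*61 = 8784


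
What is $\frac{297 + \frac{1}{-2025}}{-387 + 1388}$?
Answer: $\frac{601424}{2027025} \approx 0.2967$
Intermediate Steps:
$\frac{297 + \frac{1}{-2025}}{-387 + 1388} = \frac{297 - \frac{1}{2025}}{1001} = \frac{601424}{2025} \cdot \frac{1}{1001} = \frac{601424}{2027025}$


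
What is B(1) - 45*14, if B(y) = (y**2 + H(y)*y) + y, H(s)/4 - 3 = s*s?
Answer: -612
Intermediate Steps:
H(s) = 12 + 4*s**2 (H(s) = 12 + 4*(s*s) = 12 + 4*s**2)
B(y) = y + y**2 + y*(12 + 4*y**2) (B(y) = (y**2 + (12 + 4*y**2)*y) + y = (y**2 + y*(12 + 4*y**2)) + y = y + y**2 + y*(12 + 4*y**2))
B(1) - 45*14 = 1*(13 + 1 + 4*1**2) - 45*14 = 1*(13 + 1 + 4*1) - 630 = 1*(13 + 1 + 4) - 630 = 1*18 - 630 = 18 - 630 = -612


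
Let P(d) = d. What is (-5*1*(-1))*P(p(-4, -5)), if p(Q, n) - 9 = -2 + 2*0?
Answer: 35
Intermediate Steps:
p(Q, n) = 7 (p(Q, n) = 9 + (-2 + 2*0) = 9 + (-2 + 0) = 9 - 2 = 7)
(-5*1*(-1))*P(p(-4, -5)) = (-5*1*(-1))*7 = -5*(-1)*7 = 5*7 = 35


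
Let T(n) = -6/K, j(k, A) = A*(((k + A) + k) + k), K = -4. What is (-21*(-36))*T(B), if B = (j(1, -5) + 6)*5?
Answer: 1134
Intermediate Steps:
j(k, A) = A*(A + 3*k) (j(k, A) = A*(((A + k) + k) + k) = A*((A + 2*k) + k) = A*(A + 3*k))
B = 80 (B = (-5*(-5 + 3*1) + 6)*5 = (-5*(-5 + 3) + 6)*5 = (-5*(-2) + 6)*5 = (10 + 6)*5 = 16*5 = 80)
T(n) = 3/2 (T(n) = -6/(-4) = -6*(-¼) = 3/2)
(-21*(-36))*T(B) = -21*(-36)*(3/2) = 756*(3/2) = 1134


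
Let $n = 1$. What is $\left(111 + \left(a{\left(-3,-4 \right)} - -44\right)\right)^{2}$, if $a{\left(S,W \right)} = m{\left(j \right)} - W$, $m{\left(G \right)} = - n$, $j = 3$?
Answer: $24964$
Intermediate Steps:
$m{\left(G \right)} = -1$ ($m{\left(G \right)} = \left(-1\right) 1 = -1$)
$a{\left(S,W \right)} = -1 - W$
$\left(111 + \left(a{\left(-3,-4 \right)} - -44\right)\right)^{2} = \left(111 - -47\right)^{2} = \left(111 + \left(\left(-1 + 4\right) + 44\right)\right)^{2} = \left(111 + \left(3 + 44\right)\right)^{2} = \left(111 + 47\right)^{2} = 158^{2} = 24964$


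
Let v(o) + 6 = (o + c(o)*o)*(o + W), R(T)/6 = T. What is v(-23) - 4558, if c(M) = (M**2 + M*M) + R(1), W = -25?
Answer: 1171196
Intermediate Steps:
R(T) = 6*T
c(M) = 6 + 2*M**2 (c(M) = (M**2 + M*M) + 6*1 = (M**2 + M**2) + 6 = 2*M**2 + 6 = 6 + 2*M**2)
v(o) = -6 + (-25 + o)*(o + o*(6 + 2*o**2)) (v(o) = -6 + (o + (6 + 2*o**2)*o)*(o - 25) = -6 + (o + o*(6 + 2*o**2))*(-25 + o) = -6 + (-25 + o)*(o + o*(6 + 2*o**2)))
v(-23) - 4558 = (-6 - 175*(-23) - 50*(-23)**3 + 2*(-23)**4 + 7*(-23)**2) - 4558 = (-6 + 4025 - 50*(-12167) + 2*279841 + 7*529) - 4558 = (-6 + 4025 + 608350 + 559682 + 3703) - 4558 = 1175754 - 4558 = 1171196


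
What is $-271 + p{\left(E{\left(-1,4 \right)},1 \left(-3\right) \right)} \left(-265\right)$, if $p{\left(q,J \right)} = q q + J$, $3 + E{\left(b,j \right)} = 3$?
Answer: $524$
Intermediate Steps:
$E{\left(b,j \right)} = 0$ ($E{\left(b,j \right)} = -3 + 3 = 0$)
$p{\left(q,J \right)} = J + q^{2}$ ($p{\left(q,J \right)} = q^{2} + J = J + q^{2}$)
$-271 + p{\left(E{\left(-1,4 \right)},1 \left(-3\right) \right)} \left(-265\right) = -271 + \left(1 \left(-3\right) + 0^{2}\right) \left(-265\right) = -271 + \left(-3 + 0\right) \left(-265\right) = -271 - -795 = -271 + 795 = 524$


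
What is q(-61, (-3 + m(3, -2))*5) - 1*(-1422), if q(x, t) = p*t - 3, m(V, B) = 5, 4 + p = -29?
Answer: 1089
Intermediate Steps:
p = -33 (p = -4 - 29 = -33)
q(x, t) = -3 - 33*t (q(x, t) = -33*t - 3 = -3 - 33*t)
q(-61, (-3 + m(3, -2))*5) - 1*(-1422) = (-3 - 33*(-3 + 5)*5) - 1*(-1422) = (-3 - 66*5) + 1422 = (-3 - 33*10) + 1422 = (-3 - 330) + 1422 = -333 + 1422 = 1089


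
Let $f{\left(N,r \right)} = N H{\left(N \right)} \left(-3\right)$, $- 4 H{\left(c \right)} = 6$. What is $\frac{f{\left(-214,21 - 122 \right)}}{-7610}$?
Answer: $\frac{963}{7610} \approx 0.12654$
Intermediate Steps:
$H{\left(c \right)} = - \frac{3}{2}$ ($H{\left(c \right)} = \left(- \frac{1}{4}\right) 6 = - \frac{3}{2}$)
$f{\left(N,r \right)} = \frac{9 N}{2}$ ($f{\left(N,r \right)} = N \left(- \frac{3}{2}\right) \left(-3\right) = - \frac{3 N}{2} \left(-3\right) = \frac{9 N}{2}$)
$\frac{f{\left(-214,21 - 122 \right)}}{-7610} = \frac{\frac{9}{2} \left(-214\right)}{-7610} = \left(-963\right) \left(- \frac{1}{7610}\right) = \frac{963}{7610}$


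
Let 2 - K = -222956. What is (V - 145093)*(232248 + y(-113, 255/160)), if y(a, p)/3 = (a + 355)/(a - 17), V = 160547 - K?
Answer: -3132429960528/65 ≈ -4.8191e+10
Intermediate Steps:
K = 222958 (K = 2 - 1*(-222956) = 2 + 222956 = 222958)
V = -62411 (V = 160547 - 1*222958 = 160547 - 222958 = -62411)
y(a, p) = 3*(355 + a)/(-17 + a) (y(a, p) = 3*((a + 355)/(a - 17)) = 3*((355 + a)/(-17 + a)) = 3*(355 + a)/(-17 + a))
(V - 145093)*(232248 + y(-113, 255/160)) = (-62411 - 145093)*(232248 + 3*(355 - 113)/(-17 - 113)) = -207504*(232248 + 3*242/(-130)) = -207504*(232248 + 3*(-1/130)*242) = -207504*(232248 - 363/65) = -207504*15095757/65 = -3132429960528/65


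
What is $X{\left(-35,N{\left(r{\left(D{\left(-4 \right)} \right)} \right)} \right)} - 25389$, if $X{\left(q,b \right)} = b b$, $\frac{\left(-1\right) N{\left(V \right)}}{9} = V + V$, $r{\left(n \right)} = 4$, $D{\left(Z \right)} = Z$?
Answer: $-20205$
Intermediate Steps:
$N{\left(V \right)} = - 18 V$ ($N{\left(V \right)} = - 9 \left(V + V\right) = - 9 \cdot 2 V = - 18 V$)
$X{\left(q,b \right)} = b^{2}$
$X{\left(-35,N{\left(r{\left(D{\left(-4 \right)} \right)} \right)} \right)} - 25389 = \left(\left(-18\right) 4\right)^{2} - 25389 = \left(-72\right)^{2} - 25389 = 5184 - 25389 = -20205$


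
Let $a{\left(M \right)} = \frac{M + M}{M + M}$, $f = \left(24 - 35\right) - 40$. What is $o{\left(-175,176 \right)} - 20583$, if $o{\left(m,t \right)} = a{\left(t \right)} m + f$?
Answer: $-20809$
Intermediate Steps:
$f = -51$ ($f = -11 - 40 = -51$)
$a{\left(M \right)} = 1$ ($a{\left(M \right)} = \frac{2 M}{2 M} = 2 M \frac{1}{2 M} = 1$)
$o{\left(m,t \right)} = -51 + m$ ($o{\left(m,t \right)} = 1 m - 51 = m - 51 = -51 + m$)
$o{\left(-175,176 \right)} - 20583 = \left(-51 - 175\right) - 20583 = -226 - 20583 = -20809$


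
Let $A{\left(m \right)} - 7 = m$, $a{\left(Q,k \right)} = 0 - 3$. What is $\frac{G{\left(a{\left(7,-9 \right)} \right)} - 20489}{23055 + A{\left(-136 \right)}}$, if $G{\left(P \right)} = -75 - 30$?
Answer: $- \frac{10297}{11463} \approx -0.89828$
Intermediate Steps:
$a{\left(Q,k \right)} = -3$
$A{\left(m \right)} = 7 + m$
$G{\left(P \right)} = -105$
$\frac{G{\left(a{\left(7,-9 \right)} \right)} - 20489}{23055 + A{\left(-136 \right)}} = \frac{-105 - 20489}{23055 + \left(7 - 136\right)} = - \frac{20594}{23055 - 129} = - \frac{20594}{22926} = \left(-20594\right) \frac{1}{22926} = - \frac{10297}{11463}$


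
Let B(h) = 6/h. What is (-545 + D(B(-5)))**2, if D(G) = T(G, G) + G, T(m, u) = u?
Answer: 7491169/25 ≈ 2.9965e+5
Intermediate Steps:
D(G) = 2*G (D(G) = G + G = 2*G)
(-545 + D(B(-5)))**2 = (-545 + 2*(6/(-5)))**2 = (-545 + 2*(6*(-1/5)))**2 = (-545 + 2*(-6/5))**2 = (-545 - 12/5)**2 = (-2737/5)**2 = 7491169/25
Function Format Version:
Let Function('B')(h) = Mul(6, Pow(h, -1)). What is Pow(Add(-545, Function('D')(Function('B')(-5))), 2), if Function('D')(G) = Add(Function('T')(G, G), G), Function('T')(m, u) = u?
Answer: Rational(7491169, 25) ≈ 2.9965e+5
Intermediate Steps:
Function('D')(G) = Mul(2, G) (Function('D')(G) = Add(G, G) = Mul(2, G))
Pow(Add(-545, Function('D')(Function('B')(-5))), 2) = Pow(Add(-545, Mul(2, Mul(6, Pow(-5, -1)))), 2) = Pow(Add(-545, Mul(2, Mul(6, Rational(-1, 5)))), 2) = Pow(Add(-545, Mul(2, Rational(-6, 5))), 2) = Pow(Add(-545, Rational(-12, 5)), 2) = Pow(Rational(-2737, 5), 2) = Rational(7491169, 25)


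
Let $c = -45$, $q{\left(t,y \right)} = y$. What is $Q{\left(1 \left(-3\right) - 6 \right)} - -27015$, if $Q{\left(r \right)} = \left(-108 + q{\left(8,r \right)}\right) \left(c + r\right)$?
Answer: $33333$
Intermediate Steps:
$Q{\left(r \right)} = \left(-108 + r\right) \left(-45 + r\right)$
$Q{\left(1 \left(-3\right) - 6 \right)} - -27015 = \left(4860 + \left(1 \left(-3\right) - 6\right)^{2} - 153 \left(1 \left(-3\right) - 6\right)\right) - -27015 = \left(4860 + \left(-3 - 6\right)^{2} - 153 \left(-3 - 6\right)\right) + 27015 = \left(4860 + \left(-9\right)^{2} - -1377\right) + 27015 = \left(4860 + 81 + 1377\right) + 27015 = 6318 + 27015 = 33333$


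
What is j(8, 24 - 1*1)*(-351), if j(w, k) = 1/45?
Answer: -39/5 ≈ -7.8000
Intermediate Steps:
j(w, k) = 1/45
j(8, 24 - 1*1)*(-351) = (1/45)*(-351) = -39/5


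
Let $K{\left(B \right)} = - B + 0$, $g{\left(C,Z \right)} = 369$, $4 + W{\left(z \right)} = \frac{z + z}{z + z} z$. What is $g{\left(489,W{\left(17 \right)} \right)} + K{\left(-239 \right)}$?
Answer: $608$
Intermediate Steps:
$W{\left(z \right)} = -4 + z$ ($W{\left(z \right)} = -4 + \frac{z + z}{z + z} z = -4 + \frac{2 z}{2 z} z = -4 + 2 z \frac{1}{2 z} z = -4 + 1 z = -4 + z$)
$K{\left(B \right)} = - B$
$g{\left(489,W{\left(17 \right)} \right)} + K{\left(-239 \right)} = 369 - -239 = 369 + 239 = 608$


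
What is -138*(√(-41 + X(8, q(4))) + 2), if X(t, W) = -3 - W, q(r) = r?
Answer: -276 - 552*I*√3 ≈ -276.0 - 956.09*I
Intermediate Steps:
-138*(√(-41 + X(8, q(4))) + 2) = -138*(√(-41 + (-3 - 1*4)) + 2) = -138*(√(-41 + (-3 - 4)) + 2) = -138*(√(-41 - 7) + 2) = -138*(√(-48) + 2) = -138*(4*I*√3 + 2) = -138*(2 + 4*I*√3) = -276 - 552*I*√3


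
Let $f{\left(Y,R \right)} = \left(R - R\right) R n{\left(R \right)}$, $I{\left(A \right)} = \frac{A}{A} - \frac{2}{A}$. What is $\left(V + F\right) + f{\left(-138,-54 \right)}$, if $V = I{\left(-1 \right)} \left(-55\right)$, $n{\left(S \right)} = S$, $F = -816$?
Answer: $-981$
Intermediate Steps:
$I{\left(A \right)} = 1 - \frac{2}{A}$
$f{\left(Y,R \right)} = 0$ ($f{\left(Y,R \right)} = \left(R - R\right) R R = 0 R R = 0 R = 0$)
$V = -165$ ($V = \frac{-2 - 1}{-1} \left(-55\right) = \left(-1\right) \left(-3\right) \left(-55\right) = 3 \left(-55\right) = -165$)
$\left(V + F\right) + f{\left(-138,-54 \right)} = \left(-165 - 816\right) + 0 = -981 + 0 = -981$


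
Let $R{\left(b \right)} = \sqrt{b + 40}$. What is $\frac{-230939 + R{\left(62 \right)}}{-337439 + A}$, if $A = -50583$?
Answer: $\frac{230939}{388022} - \frac{\sqrt{102}}{388022} \approx 0.59514$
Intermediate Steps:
$R{\left(b \right)} = \sqrt{40 + b}$
$\frac{-230939 + R{\left(62 \right)}}{-337439 + A} = \frac{-230939 + \sqrt{40 + 62}}{-337439 - 50583} = \frac{-230939 + \sqrt{102}}{-388022} = \left(-230939 + \sqrt{102}\right) \left(- \frac{1}{388022}\right) = \frac{230939}{388022} - \frac{\sqrt{102}}{388022}$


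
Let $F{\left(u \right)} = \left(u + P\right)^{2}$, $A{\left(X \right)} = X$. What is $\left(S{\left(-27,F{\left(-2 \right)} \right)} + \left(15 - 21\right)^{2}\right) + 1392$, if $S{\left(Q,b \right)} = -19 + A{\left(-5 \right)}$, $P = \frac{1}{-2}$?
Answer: $1404$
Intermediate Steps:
$P = - \frac{1}{2} \approx -0.5$
$F{\left(u \right)} = \left(- \frac{1}{2} + u\right)^{2}$ ($F{\left(u \right)} = \left(u - \frac{1}{2}\right)^{2} = \left(- \frac{1}{2} + u\right)^{2}$)
$S{\left(Q,b \right)} = -24$ ($S{\left(Q,b \right)} = -19 - 5 = -24$)
$\left(S{\left(-27,F{\left(-2 \right)} \right)} + \left(15 - 21\right)^{2}\right) + 1392 = \left(-24 + \left(15 - 21\right)^{2}\right) + 1392 = \left(-24 + \left(-6\right)^{2}\right) + 1392 = \left(-24 + 36\right) + 1392 = 12 + 1392 = 1404$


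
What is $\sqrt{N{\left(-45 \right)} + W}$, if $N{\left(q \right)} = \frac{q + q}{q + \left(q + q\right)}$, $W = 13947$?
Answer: $\frac{\sqrt{125529}}{3} \approx 118.1$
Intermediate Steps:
$N{\left(q \right)} = \frac{2}{3}$ ($N{\left(q \right)} = \frac{2 q}{q + 2 q} = \frac{2 q}{3 q} = 2 q \frac{1}{3 q} = \frac{2}{3}$)
$\sqrt{N{\left(-45 \right)} + W} = \sqrt{\frac{2}{3} + 13947} = \sqrt{\frac{41843}{3}} = \frac{\sqrt{125529}}{3}$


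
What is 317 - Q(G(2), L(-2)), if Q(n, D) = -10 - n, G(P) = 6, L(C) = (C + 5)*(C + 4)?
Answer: 333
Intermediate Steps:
L(C) = (4 + C)*(5 + C) (L(C) = (5 + C)*(4 + C) = (4 + C)*(5 + C))
317 - Q(G(2), L(-2)) = 317 - (-10 - 1*6) = 317 - (-10 - 6) = 317 - 1*(-16) = 317 + 16 = 333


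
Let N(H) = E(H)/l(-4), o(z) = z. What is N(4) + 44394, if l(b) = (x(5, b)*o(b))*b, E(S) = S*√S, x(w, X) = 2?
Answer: 177577/4 ≈ 44394.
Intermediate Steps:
E(S) = S^(3/2)
l(b) = 2*b² (l(b) = (2*b)*b = 2*b²)
N(H) = H^(3/2)/32 (N(H) = H^(3/2)/((2*(-4)²)) = H^(3/2)/((2*16)) = H^(3/2)/32)
N(4) + 44394 = 4^(3/2)/32 + 44394 = (1/32)*8 + 44394 = ¼ + 44394 = 177577/4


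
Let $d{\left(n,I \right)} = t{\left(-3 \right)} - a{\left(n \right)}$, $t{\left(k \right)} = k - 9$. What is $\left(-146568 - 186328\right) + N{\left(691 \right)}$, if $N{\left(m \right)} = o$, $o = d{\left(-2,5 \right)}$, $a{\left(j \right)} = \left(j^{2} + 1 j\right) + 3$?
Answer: $-332913$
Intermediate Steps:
$t{\left(k \right)} = -9 + k$ ($t{\left(k \right)} = k - 9 = -9 + k$)
$a{\left(j \right)} = 3 + j + j^{2}$ ($a{\left(j \right)} = \left(j^{2} + j\right) + 3 = \left(j + j^{2}\right) + 3 = 3 + j + j^{2}$)
$d{\left(n,I \right)} = -15 - n - n^{2}$ ($d{\left(n,I \right)} = \left(-9 - 3\right) - \left(3 + n + n^{2}\right) = -12 - \left(3 + n + n^{2}\right) = -15 - n - n^{2}$)
$o = -17$ ($o = -15 - -2 - \left(-2\right)^{2} = -15 + 2 - 4 = -17$)
$N{\left(m \right)} = -17$
$\left(-146568 - 186328\right) + N{\left(691 \right)} = \left(-146568 - 186328\right) - 17 = -332896 - 17 = -332913$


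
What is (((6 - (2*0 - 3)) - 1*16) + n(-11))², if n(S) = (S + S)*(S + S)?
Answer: 227529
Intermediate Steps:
n(S) = 4*S² (n(S) = (2*S)*(2*S) = 4*S²)
(((6 - (2*0 - 3)) - 1*16) + n(-11))² = (((6 - (2*0 - 3)) - 1*16) + 4*(-11)²)² = (((6 - (0 - 3)) - 16) + 4*121)² = (((6 - 1*(-3)) - 16) + 484)² = (((6 + 3) - 16) + 484)² = ((9 - 16) + 484)² = (-7 + 484)² = 477² = 227529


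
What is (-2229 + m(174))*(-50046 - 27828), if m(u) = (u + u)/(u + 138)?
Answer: 2255425725/13 ≈ 1.7349e+8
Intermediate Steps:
m(u) = 2*u/(138 + u) (m(u) = (2*u)/(138 + u) = 2*u/(138 + u))
(-2229 + m(174))*(-50046 - 27828) = (-2229 + 2*174/(138 + 174))*(-50046 - 27828) = (-2229 + 2*174/312)*(-77874) = (-2229 + 2*174*(1/312))*(-77874) = (-2229 + 29/26)*(-77874) = -57925/26*(-77874) = 2255425725/13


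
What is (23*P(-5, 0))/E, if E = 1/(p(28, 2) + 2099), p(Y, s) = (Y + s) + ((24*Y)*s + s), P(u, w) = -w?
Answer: 0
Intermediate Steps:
p(Y, s) = Y + 2*s + 24*Y*s (p(Y, s) = (Y + s) + (24*Y*s + s) = (Y + s) + (s + 24*Y*s) = Y + 2*s + 24*Y*s)
E = 1/3475 (E = 1/((28 + 2*2 + 24*28*2) + 2099) = 1/((28 + 4 + 1344) + 2099) = 1/(1376 + 2099) = 1/3475 ≈ 0.00028777)
(23*P(-5, 0))/E = (23*(-1*0))/(1/3475) = (23*0)*3475 = 0*3475 = 0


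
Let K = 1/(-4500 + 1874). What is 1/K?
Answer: -2626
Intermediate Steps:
K = -1/2626 (K = 1/(-2626) = -1/2626 ≈ -0.00038081)
1/K = 1/(-1/2626) = -2626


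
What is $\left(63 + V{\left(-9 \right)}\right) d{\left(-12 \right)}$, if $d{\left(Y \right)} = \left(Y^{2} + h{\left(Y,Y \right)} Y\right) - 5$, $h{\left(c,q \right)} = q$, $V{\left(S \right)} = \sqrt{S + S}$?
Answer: $17829 + 849 i \sqrt{2} \approx 17829.0 + 1200.7 i$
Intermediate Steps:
$V{\left(S \right)} = \sqrt{2} \sqrt{S}$ ($V{\left(S \right)} = \sqrt{2 S} = \sqrt{2} \sqrt{S}$)
$d{\left(Y \right)} = -5 + 2 Y^{2}$ ($d{\left(Y \right)} = \left(Y^{2} + Y Y\right) - 5 = \left(Y^{2} + Y^{2}\right) - 5 = 2 Y^{2} - 5 = -5 + 2 Y^{2}$)
$\left(63 + V{\left(-9 \right)}\right) d{\left(-12 \right)} = \left(63 + \sqrt{2} \sqrt{-9}\right) \left(-5 + 2 \left(-12\right)^{2}\right) = \left(63 + \sqrt{2} \cdot 3 i\right) \left(-5 + 2 \cdot 144\right) = \left(63 + 3 i \sqrt{2}\right) \left(-5 + 288\right) = \left(63 + 3 i \sqrt{2}\right) 283 = 17829 + 849 i \sqrt{2}$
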